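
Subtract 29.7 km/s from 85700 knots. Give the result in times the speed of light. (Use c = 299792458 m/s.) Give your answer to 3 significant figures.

4.80 × 10^-5 c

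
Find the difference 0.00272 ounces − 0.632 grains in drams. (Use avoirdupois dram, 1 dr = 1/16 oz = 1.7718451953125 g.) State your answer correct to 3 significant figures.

0.0204 drams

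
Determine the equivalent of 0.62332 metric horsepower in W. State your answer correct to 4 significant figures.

458.5 W

1 PS = 735.499 W.
Then 0.62332 × 735.499 ≈ 458.5 W.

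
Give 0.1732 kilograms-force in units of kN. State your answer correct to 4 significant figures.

0.001699 kN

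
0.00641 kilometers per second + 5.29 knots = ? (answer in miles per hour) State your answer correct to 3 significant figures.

20.4 miles per hour

0.00641 km/s = 14.3388 mph and 5.29 kn = 6.08762 mph.
14.3388 + 6.08762 ≈ 20.4 mph.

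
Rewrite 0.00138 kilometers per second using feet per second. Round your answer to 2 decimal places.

4.53 ft/s

1 kilometer per second = 3280.84 ft/s.
Thus 0.00138 × 3280.84 ≈ 4.53 ft/s.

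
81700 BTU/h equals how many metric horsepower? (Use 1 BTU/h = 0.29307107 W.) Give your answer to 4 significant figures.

32.55 PS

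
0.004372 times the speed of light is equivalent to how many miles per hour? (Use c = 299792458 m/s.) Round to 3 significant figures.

1 c = 6.70617 × 10^8 miles per hour.
Thus 0.004372 × 6.70617 × 10^8 ≈ 2.93 × 10^6 mph.

2.93 × 10^6 miles per hour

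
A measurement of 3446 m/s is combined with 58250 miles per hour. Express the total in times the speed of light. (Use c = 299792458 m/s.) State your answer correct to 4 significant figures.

9.835e-5 c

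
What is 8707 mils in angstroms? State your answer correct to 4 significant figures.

2.212 × 10^9 Å

1 mil = 254000 angstroms.
So 8707 × 254000 ≈ 2.212 × 10^9 Å.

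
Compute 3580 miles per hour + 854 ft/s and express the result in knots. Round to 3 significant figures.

3580 mph = 3110.93 kn and 854 ft/s = 505.981 kn.
3110.93 + 505.981 ≈ 3620 kn.

3620 knots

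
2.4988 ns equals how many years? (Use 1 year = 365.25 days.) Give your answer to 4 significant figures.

7.918e-17 yr

1 nanosecond = 3.16881e-17 years.
So 2.4988 × 3.16881e-17 ≈ 7.918e-17 yr.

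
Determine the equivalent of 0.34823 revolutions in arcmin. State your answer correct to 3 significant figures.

7520 arcmin

1 revolution = 21600.0 arcminutes.
So 0.34823 × 21600.0 ≈ 7520 arcmin.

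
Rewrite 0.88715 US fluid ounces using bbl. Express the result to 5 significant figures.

1 US fluid ounce = 0.000186012 oil barrels.
Thus 0.88715 × 0.000186012 ≈ 0.00016502 bbl.

0.00016502 oil barrels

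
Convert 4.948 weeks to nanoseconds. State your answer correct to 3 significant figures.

1 week = 6.04800 × 10^14 nanoseconds.
Then 4.948 × 6.04800 × 10^14 ≈ 2.99 × 10^15 ns.

2.99 × 10^15 ns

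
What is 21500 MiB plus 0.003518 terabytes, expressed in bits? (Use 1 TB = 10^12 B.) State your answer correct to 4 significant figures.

2.085 × 10^11 bits

21500 MiB = 1.80355 × 10^11 bit and 0.003518 TB = 2.81440 × 10^10 bit.
1.80355 × 10^11 + 2.81440 × 10^10 ≈ 2.085 × 10^11 bit.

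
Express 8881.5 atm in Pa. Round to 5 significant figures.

8.9992e+8 pascals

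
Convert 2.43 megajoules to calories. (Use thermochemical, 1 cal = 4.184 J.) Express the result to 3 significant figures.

1 megajoule = 239006 cal.
So 2.43 × 239006 ≈ 581000 cal.

581000 calories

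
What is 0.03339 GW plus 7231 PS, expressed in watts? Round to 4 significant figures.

0.03339 GW = 3.33900 × 10^7 W and 7231 PS = 5.31839 × 10^6 W.
3.33900 × 10^7 + 5.31839 × 10^6 ≈ 3.871 × 10^7 W.

3.871 × 10^7 W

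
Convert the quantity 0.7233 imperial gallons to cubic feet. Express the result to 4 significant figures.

1 imperial gallon = 0.160544 cubic feet.
Thus 0.7233 × 0.160544 ≈ 0.1161 ft³.

0.1161 ft³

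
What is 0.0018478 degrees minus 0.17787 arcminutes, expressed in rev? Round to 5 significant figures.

-3.1019e-6 rev

0.0018478 ° = 5.13278e-6 rev and 0.17787 arcmin = 8.23472e-6 rev.
5.13278e-6 − 8.23472e-6 ≈ -3.1019e-6 rev.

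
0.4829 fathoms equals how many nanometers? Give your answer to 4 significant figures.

8.831e+8 nm

1 fathom = 1.82880e+9 nanometers.
0.4829 × 1.82880e+9 ≈ 8.831e+8 nm.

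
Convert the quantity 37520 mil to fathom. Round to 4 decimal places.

0.5211 fathom

1 mil = 1.38889e-5 fathom.
Thus 37520 × 1.38889e-5 ≈ 0.5211 fathom.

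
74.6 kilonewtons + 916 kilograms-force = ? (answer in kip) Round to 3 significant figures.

74.6 kN = 16.7707 kip and 916 kgf = 2.01943 kip.
16.7707 + 2.01943 ≈ 18.8 kip.

18.8 kip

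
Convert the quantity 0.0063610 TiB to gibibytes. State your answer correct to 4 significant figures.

1 TiB = 1024.00 GiB.
0.0063610 × 1024.00 ≈ 6.514 GiB.

6.514 GiB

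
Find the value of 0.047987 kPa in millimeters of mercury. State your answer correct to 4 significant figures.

1 kPa = 7.50062 millimeters of mercury.
0.047987 × 7.50062 ≈ 0.3599 mmHg.

0.3599 mmHg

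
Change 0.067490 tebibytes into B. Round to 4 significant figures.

7.421 × 10^10 bytes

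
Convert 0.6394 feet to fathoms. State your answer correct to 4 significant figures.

1 ft = 0.166667 fathoms.
Then 0.6394 × 0.166667 ≈ 0.1066 fathom.

0.1066 fathom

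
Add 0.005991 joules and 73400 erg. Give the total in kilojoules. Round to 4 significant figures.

1.333e-5 kilojoules

0.005991 J = 5.99100e-6 kJ and 73400 erg = 7.34000e-6 kJ.
5.99100e-6 + 7.34000e-6 ≈ 1.333e-5 kJ.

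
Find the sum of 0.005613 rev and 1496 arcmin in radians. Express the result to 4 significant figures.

0.4704 rad

0.005613 rev = 0.0352675 rad and 1496 arcmin = 0.435169 rad.
0.0352675 + 0.435169 ≈ 0.4704 rad.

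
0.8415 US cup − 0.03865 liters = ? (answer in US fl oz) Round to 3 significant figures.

5.43 US fl oz

0.8415 US cup = 6.73200 US fl oz and 0.03865 L = 1.30691 US fl oz.
6.73200 − 1.30691 ≈ 5.43 US fl oz.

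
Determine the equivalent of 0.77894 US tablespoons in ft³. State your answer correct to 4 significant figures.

0.0004068 cubic feet

1 US tbsp = 0.000522190 ft³.
Thus 0.77894 × 0.000522190 ≈ 0.0004068 ft³.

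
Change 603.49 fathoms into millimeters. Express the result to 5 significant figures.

1 fathom = 1828.80 mm.
603.49 × 1828.80 ≈ 1.1037 × 10^6 mm.

1.1037 × 10^6 mm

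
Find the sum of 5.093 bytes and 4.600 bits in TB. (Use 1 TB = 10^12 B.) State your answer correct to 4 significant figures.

5.668 × 10^-12 terabytes

5.093 B = 5.09300 × 10^-12 TB and 4.600 bit = 5.75000 × 10^-13 TB.
5.09300 × 10^-12 + 5.75000 × 10^-13 ≈ 5.668 × 10^-12 TB.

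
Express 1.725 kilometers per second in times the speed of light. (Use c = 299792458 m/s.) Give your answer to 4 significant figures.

1 kilometer per second = 3.33564e-6 times the speed of light.
Then 1.725 × 3.33564e-6 ≈ 5.754e-6 c.

5.754e-6 times the speed of light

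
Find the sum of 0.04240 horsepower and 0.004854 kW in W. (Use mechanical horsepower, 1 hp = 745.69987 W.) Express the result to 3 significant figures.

36.5 watts

0.04240 hp = 31.6177 W and 0.004854 kW = 4.85400 W.
31.6177 + 4.85400 ≈ 36.5 W.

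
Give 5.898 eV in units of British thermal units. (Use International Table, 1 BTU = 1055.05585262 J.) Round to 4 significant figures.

1 eV = 1.51857 × 10^-22 BTU.
Then 5.898 × 1.51857 × 10^-22 ≈ 8.957 × 10^-22 BTU.

8.957 × 10^-22 British thermal units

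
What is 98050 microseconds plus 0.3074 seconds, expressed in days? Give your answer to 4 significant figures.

98050 μs = 1.13484 × 10^-6 d and 0.3074 s = 3.55787 × 10^-6 d.
1.13484 × 10^-6 + 3.55787 × 10^-6 ≈ 4.693 × 10^-6 d.

4.693 × 10^-6 days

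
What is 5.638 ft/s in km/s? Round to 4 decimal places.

0.0017 kilometers per second

1 ft/s = 0.000304800 km/s.
Then 5.638 × 0.000304800 ≈ 0.0017 km/s.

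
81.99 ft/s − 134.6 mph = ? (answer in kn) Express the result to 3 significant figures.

81.99 ft/s = 48.5777 kn and 134.6 mph = 116.964 kn.
48.5777 − 116.964 ≈ -68.4 kn.

-68.4 kn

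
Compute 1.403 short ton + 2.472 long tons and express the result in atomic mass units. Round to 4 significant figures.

1.403 short ton = 7.66486 × 10^29 u and 2.472 long ton = 1.51256 × 10^30 u.
7.66486 × 10^29 + 1.51256 × 10^30 ≈ 2.279 × 10^30 u.

2.279 × 10^30 u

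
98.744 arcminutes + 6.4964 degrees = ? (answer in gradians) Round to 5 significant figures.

9.0468 grad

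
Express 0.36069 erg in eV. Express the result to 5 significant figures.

2.2512e+11 eV

1 erg = 6.241509e+11 electronvolts.
0.36069 × 6.241509e+11 ≈ 2.2512e+11 eV.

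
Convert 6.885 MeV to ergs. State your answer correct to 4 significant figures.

1.103 × 10^-5 erg

1 megaelectronvolt = 1.60218 × 10^-6 erg.
6.885 × 1.60218 × 10^-6 ≈ 1.103 × 10^-5 erg.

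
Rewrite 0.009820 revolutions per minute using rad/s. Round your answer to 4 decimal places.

1 revolution per minute = 0.104720 radians per second.
So 0.009820 × 0.104720 ≈ 0.0010 rad/s.

0.0010 rad/s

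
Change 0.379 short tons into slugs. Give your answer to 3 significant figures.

23.6 slugs

1 short ton = 62.1619 slugs.
Thus 0.379 × 62.1619 ≈ 23.6 slug.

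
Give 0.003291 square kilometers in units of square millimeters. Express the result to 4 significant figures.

3.291e+9 square millimeters

1 square kilometer = 1.00000e+12 square millimeters.
So 0.003291 × 1.00000e+12 ≈ 3.291e+9 mm².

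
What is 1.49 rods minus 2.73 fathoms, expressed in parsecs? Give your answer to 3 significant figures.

1.49 rod = 2.42848 × 10^-16 pc and 2.73 fathom = 1.61800 × 10^-16 pc.
2.42848 × 10^-16 − 1.61800 × 10^-16 ≈ 8.10 × 10^-17 pc.

8.10 × 10^-17 pc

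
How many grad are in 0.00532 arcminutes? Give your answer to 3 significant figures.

1 arcminute = 0.0185185 grad.
So 0.00532 × 0.0185185 ≈ 9.85e-5 grad.

9.85e-5 gradians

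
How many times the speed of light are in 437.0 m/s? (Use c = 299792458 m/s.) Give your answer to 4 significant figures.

1.458 × 10^-6 times the speed of light

1 m/s = 3.33564 × 10^-9 times the speed of light.
Then 437.0 × 3.33564 × 10^-9 ≈ 1.458 × 10^-6 c.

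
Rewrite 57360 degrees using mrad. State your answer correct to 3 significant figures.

1 degree = 17.4533 mrad.
So 57360 × 17.4533 ≈ 1.00e+6 mrad.

1.00e+6 mrad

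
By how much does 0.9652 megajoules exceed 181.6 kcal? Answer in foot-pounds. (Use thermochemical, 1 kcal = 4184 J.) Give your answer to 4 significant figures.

0.9652 MJ = 711895 ft·lbf and 181.6 kcal = 560410 ft·lbf.
711895 − 560410 ≈ 151500 ft·lbf.

151500 ft·lbf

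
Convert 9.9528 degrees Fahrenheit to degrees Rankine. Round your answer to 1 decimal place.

°R = °F + 459.67.
Applying the formula gives 469.6 °R.

469.6 °R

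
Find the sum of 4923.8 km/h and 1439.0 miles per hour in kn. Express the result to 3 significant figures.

3910 knots

4923.8 km/h = 2658.64 kn and 1439.0 mph = 1250.46 kn.
2658.64 + 1250.46 ≈ 3910 kn.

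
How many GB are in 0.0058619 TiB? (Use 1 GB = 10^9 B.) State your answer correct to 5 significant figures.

6.4452 GB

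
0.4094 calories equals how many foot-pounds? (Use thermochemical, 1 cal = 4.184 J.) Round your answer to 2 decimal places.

1 calorie = 3.08596 ft·lbf.
0.4094 × 3.08596 ≈ 1.26 ft·lbf.

1.26 ft·lbf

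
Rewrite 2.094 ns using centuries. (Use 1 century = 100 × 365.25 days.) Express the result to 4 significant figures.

6.635 × 10^-19 century

1 nanosecond = 3.16881 × 10^-19 centuries.
2.094 × 3.16881 × 10^-19 ≈ 6.635 × 10^-19 century.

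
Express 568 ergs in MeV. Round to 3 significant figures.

3.55 × 10^8 megaelectronvolts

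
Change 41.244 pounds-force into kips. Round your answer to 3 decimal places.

0.041 kip

1 lbf = 0.00100000 kip.
So 41.244 × 0.00100000 ≈ 0.041 kip.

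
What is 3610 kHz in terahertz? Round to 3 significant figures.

3.61 × 10^-6 THz

1 kilohertz = 1.00000 × 10^-9 terahertz.
Thus 3610 × 1.00000 × 10^-9 ≈ 3.61 × 10^-6 THz.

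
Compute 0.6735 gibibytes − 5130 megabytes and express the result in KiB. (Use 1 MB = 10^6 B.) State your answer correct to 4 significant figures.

-4.304e+6 kibibytes

0.6735 GiB = 706216 KiB and 5130 MB = 5.00977e+6 KiB.
706216 − 5.00977e+6 ≈ -4.304e+6 KiB.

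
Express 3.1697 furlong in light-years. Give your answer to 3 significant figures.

1 furlong = 2.12635 × 10^-14 ly.
Then 3.1697 × 2.12635 × 10^-14 ≈ 6.74 × 10^-14 ly.

6.74 × 10^-14 light-years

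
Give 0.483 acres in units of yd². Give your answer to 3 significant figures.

2340 square yards

1 acre = 4840.00 square yards.
0.483 × 4840.00 ≈ 2340 yd².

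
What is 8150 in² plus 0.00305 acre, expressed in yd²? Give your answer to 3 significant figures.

21.1 yd²

8150 in² = 6.28858 yd² and 0.00305 acre = 14.7620 yd².
6.28858 + 14.7620 ≈ 21.1 yd².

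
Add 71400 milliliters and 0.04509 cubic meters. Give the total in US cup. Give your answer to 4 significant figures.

71400 mL = 301.790 US cup and 0.04509 m³ = 190.584 US cup.
301.790 + 190.584 ≈ 492.4 US cup.

492.4 US cup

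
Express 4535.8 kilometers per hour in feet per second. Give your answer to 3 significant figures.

1 km/h = 0.911344 feet per second.
Then 4535.8 × 0.911344 ≈ 4130 ft/s.

4130 ft/s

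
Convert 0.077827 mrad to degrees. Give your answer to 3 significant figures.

1 mrad = 0.0572958 °.
Thus 0.077827 × 0.0572958 ≈ 0.00446 °.

0.00446 degrees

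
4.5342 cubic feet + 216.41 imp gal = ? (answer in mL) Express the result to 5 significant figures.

4.5342 ft³ = 128394 mL and 216.41 imp gal = 983819 mL.
128394 + 983819 ≈ 1.1122 × 10^6 mL.

1.1122 × 10^6 mL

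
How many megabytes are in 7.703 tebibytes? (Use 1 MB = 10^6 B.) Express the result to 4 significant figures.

1 tebibyte = 1.09951e+6 MB.
Then 7.703 × 1.09951e+6 ≈ 8.470e+6 MB.

8.470e+6 MB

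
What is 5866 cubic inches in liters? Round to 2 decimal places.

96.13 liters

1 in³ = 0.0163871 L.
5866 × 0.0163871 ≈ 96.13 L.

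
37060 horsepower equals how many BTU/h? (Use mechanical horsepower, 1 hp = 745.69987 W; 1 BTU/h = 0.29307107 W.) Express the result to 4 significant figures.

9.430e+7 BTU per hour

1 hp = 2544.43 BTU/h.
37060 × 2544.43 ≈ 9.430e+7 BTU/h.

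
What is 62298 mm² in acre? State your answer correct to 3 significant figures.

1.54e-5 acres

1 square millimeter = 2.47105e-10 acres.
62298 × 2.47105e-10 ≈ 1.54e-5 acre.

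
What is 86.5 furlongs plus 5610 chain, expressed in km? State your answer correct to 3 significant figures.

130 km

86.5 furlong = 17.4010 km and 5610 chain = 112.855 km.
17.4010 + 112.855 ≈ 130 km.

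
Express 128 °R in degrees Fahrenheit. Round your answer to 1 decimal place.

-331.7 degrees Fahrenheit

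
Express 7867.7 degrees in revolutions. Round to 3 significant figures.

21.9 revolutions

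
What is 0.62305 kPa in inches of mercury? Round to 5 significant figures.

0.18399 inHg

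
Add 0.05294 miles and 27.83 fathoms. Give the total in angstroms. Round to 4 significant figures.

1.361e+12 Å

0.05294 mi = 8.51987e+11 Å and 27.83 fathom = 5.08955e+11 Å.
8.51987e+11 + 5.08955e+11 ≈ 1.361e+12 Å.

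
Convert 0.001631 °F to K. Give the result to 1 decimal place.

255.4 K

K = (°F + 459.67) × 5/9.
Applying the formula gives 255.4 K.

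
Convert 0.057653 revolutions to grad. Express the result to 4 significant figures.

23.06 gradians

1 rev = 400.000 grad.
So 0.057653 × 400.000 ≈ 23.06 grad.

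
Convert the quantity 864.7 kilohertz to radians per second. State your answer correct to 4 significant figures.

5.433 × 10^6 radians per second

1 kHz = 6283.19 radians per second.
Then 864.7 × 6283.19 ≈ 5.433 × 10^6 rad/s.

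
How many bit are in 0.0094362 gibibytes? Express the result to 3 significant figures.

8.11e+7 bit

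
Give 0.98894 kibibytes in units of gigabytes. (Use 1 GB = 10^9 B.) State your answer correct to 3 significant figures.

1.01e-6 gigabytes

1 kibibyte = 1.02400e-6 gigabytes.
0.98894 × 1.02400e-6 ≈ 1.01e-6 GB.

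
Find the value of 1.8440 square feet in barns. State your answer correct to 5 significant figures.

1.7131 × 10^27 barn

1 square foot = 9.29030 × 10^26 barn.
Then 1.8440 × 9.29030 × 10^26 ≈ 1.7131 × 10^27 barn.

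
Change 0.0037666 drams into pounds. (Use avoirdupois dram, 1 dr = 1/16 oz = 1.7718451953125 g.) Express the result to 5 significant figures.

1 dr = 0.00390625 lb.
So 0.0037666 × 0.00390625 ≈ 1.4713e-5 lb.

1.4713e-5 lb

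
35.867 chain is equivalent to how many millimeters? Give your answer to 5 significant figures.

721530 mm

1 chain = 20116.8 mm.
35.867 × 20116.8 ≈ 721530 mm.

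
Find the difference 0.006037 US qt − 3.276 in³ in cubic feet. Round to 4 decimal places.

-0.0017 cubic feet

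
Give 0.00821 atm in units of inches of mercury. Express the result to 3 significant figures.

1 atmosphere = 29.9213 inHg.
Then 0.00821 × 29.9213 ≈ 0.246 inHg.

0.246 inHg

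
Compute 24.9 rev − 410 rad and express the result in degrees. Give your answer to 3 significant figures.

-14500 °

24.9 rev = 8964.00 ° and 410 rad = 23491.3 °.
8964.00 − 23491.3 ≈ -14500 °.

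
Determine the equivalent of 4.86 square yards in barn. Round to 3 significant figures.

1 yd² = 8.36127e+27 barn.
Then 4.86 × 8.36127e+27 ≈ 4.06e+28 barn.

4.06e+28 barn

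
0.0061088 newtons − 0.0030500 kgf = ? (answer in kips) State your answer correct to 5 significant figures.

0.0061088 N = 1.37331e-6 kip and 0.0030500 kgf = 6.72410e-6 kip.
1.37331e-6 − 6.72410e-6 ≈ -5.3508e-6 kip.

-5.3508e-6 kips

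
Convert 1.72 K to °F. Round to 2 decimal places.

K = (°F + 459.67) × 5/9.
Applying the formula gives -456.57 °F.

-456.57 degrees Fahrenheit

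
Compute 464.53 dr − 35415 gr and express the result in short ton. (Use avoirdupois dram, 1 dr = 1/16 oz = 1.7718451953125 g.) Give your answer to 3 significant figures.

464.53 dr = 0.000907285 short ton and 35415 gr = 0.00252964 short ton.
0.000907285 − 0.00252964 ≈ -0.00162 short ton.

-0.00162 short ton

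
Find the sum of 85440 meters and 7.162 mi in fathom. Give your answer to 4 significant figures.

85440 m = 46719.2 fathom and 7.162 mi = 6302.56 fathom.
46719.2 + 6302.56 ≈ 53020 fathom.

53020 fathoms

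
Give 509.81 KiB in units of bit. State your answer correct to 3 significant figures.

1 KiB = 8192.00 bit.
So 509.81 × 8192.00 ≈ 4.18e+6 bit.

4.18e+6 bit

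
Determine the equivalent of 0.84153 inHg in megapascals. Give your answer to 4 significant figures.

0.002850 MPa

1 inHg = 0.00338639 MPa.
Then 0.84153 × 0.00338639 ≈ 0.002850 MPa.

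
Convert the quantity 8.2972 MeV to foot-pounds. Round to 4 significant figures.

1 megaelectronvolt = 1.18170e-13 ft·lbf.
Then 8.2972 × 1.18170e-13 ≈ 9.805e-13 ft·lbf.

9.805e-13 ft·lbf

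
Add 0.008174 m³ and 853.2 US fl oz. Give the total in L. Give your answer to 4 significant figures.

33.41 liters

0.008174 m³ = 8.17400 L and 853.2 US fl oz = 25.2321 L.
8.17400 + 25.2321 ≈ 33.41 L.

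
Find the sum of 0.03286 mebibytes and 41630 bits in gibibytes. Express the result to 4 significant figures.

3.694 × 10^-5 GiB

0.03286 MiB = 3.20898 × 10^-5 GiB and 41630 bit = 4.84637 × 10^-6 GiB.
3.20898 × 10^-5 + 4.84637 × 10^-6 ≈ 3.694 × 10^-5 GiB.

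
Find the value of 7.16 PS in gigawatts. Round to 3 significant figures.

5.27 × 10^-6 GW

1 PS = 7.35499 × 10^-7 gigawatts.
Then 7.16 × 7.35499 × 10^-7 ≈ 5.27 × 10^-6 GW.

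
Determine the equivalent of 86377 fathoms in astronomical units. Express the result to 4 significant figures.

1 fathom = 1.22248e-11 astronomical units.
Then 86377 × 1.22248e-11 ≈ 1.056e-6 au.

1.056e-6 au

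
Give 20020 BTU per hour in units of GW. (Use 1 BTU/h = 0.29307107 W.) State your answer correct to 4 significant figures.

5.867e-6 gigawatts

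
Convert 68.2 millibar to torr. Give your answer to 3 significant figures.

51.2 torr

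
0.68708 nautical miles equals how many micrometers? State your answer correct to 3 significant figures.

1.27e+9 μm

1 nmi = 1.85200e+9 μm.
Then 0.68708 × 1.85200e+9 ≈ 1.27e+9 μm.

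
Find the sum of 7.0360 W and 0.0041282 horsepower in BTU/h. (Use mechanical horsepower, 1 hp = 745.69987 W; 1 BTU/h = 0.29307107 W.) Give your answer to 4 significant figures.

34.51 BTU per hour

7.0360 W = 24.0078 BTU/h and 0.0041282 hp = 10.5039 BTU/h.
24.0078 + 10.5039 ≈ 34.51 BTU/h.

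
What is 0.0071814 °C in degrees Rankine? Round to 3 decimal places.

°R = (°C + 273.15) × 9/5.
Applying the formula gives 491.683 °R.

491.683 degrees Rankine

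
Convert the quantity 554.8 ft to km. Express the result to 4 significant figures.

1 ft = 0.000304800 kilometers.
Thus 554.8 × 0.000304800 ≈ 0.1691 km.

0.1691 km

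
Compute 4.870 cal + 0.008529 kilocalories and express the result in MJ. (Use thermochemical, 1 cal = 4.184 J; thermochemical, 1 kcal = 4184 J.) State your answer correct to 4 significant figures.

5.606 × 10^-5 MJ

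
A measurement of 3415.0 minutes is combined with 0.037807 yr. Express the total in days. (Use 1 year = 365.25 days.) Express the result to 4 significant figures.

16.18 days

3415.0 min = 2.37153 d and 0.037807 yr = 13.8090 d.
2.37153 + 13.8090 ≈ 16.18 d.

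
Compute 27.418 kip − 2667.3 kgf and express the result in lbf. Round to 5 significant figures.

27.418 kip = 27418.0 lbf and 2667.3 kgf = 5880.39 lbf.
27418.0 − 5880.39 ≈ 21538 lbf.

21538 lbf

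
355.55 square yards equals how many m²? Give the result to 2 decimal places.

1 yd² = 0.8361274 square meters.
Thus 355.55 × 0.8361274 ≈ 297.29 m².

297.29 square meters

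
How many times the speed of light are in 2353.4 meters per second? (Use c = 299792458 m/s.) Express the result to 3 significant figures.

1 m/s = 3.33564 × 10^-9 c.
Then 2353.4 × 3.33564 × 10^-9 ≈ 7.85 × 10^-6 c.

7.85 × 10^-6 c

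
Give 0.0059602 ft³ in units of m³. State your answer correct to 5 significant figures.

0.00016877 cubic meters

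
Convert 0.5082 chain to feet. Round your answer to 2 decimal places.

33.54 feet

1 chain = 66.0000 ft.
0.5082 × 66.0000 ≈ 33.54 ft.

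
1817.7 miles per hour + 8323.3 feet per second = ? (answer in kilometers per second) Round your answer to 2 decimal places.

3.35 km/s

1817.7 mph = 0.812585 km/s and 8323.3 ft/s = 2.53694 km/s.
0.812585 + 2.53694 ≈ 3.35 km/s.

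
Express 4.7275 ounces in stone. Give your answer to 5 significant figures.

1 oz = 0.00446429 stone.
So 4.7275 × 0.00446429 ≈ 0.021105 st.

0.021105 st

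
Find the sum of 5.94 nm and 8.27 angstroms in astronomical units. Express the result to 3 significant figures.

4.52e-20 au

5.94 nm = 3.97064e-20 au and 8.27 Å = 5.52815e-21 au.
3.97064e-20 + 5.52815e-21 ≈ 4.52e-20 au.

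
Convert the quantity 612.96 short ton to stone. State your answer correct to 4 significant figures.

1 short ton = 142.857 st.
612.96 × 142.857 ≈ 87570 st.

87570 stone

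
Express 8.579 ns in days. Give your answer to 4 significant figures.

9.929 × 10^-14 d

1 nanosecond = 1.15741 × 10^-14 days.
Then 8.579 × 1.15741 × 10^-14 ≈ 9.929 × 10^-14 d.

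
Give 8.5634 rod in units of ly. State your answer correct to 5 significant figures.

4.5522e-15 ly

1 rod = 5.31587e-16 ly.
Then 8.5634 × 5.31587e-16 ≈ 4.5522e-15 ly.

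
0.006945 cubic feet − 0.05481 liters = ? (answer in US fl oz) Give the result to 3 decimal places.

0.006945 ft³ = 6.64988 US fl oz and 0.05481 L = 1.85335 US fl oz.
6.64988 − 1.85335 ≈ 4.797 US fl oz.

4.797 US fl oz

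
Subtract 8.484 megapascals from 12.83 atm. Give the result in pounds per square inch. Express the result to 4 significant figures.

-1042 pounds per square inch

12.83 atm = 188.549 psi and 8.484 MPa = 1230.50 psi.
188.549 − 1230.50 ≈ -1042 psi.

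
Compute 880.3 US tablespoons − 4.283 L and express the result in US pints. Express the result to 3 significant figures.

880.3 US tbsp = 27.5094 US pt and 4.283 L = 9.05159 US pt.
27.5094 − 9.05159 ≈ 18.5 US pt.

18.5 US pt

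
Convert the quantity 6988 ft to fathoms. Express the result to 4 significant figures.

1165 fathoms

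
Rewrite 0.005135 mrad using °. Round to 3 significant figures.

0.000294 °

1 mrad = 0.0572958 °.
0.005135 × 0.0572958 ≈ 0.000294 °.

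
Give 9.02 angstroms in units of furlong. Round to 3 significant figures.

1 angstrom = 4.97097 × 10^-13 furlong.
So 9.02 × 4.97097 × 10^-13 ≈ 4.48 × 10^-12 furlong.

4.48 × 10^-12 furlong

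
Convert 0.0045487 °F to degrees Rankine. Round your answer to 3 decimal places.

459.675 °R

°R = °F + 459.67.
Applying the formula gives 459.675 °R.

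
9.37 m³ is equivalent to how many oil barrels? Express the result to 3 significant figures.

58.9 oil barrels

1 m³ = 6.28981 bbl.
9.37 × 6.28981 ≈ 58.9 bbl.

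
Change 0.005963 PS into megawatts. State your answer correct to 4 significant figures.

1 PS = 0.000735499 MW.
So 0.005963 × 0.000735499 ≈ 4.386e-6 MW.

4.386e-6 megawatts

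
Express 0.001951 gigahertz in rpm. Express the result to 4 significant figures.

1 gigahertz = 6.00000e+10 revolutions per minute.
Then 0.001951 × 6.00000e+10 ≈ 1.171e+8 rpm.

1.171e+8 revolutions per minute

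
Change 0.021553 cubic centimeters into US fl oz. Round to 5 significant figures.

0.00072879 US fluid ounces

1 cm³ = 0.0338140 US fluid ounces.
Thus 0.021553 × 0.0338140 ≈ 0.00072879 US fl oz.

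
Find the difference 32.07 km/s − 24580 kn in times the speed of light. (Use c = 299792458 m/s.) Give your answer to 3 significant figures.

32.07 km/s = 0.000106974 c and 24580 kn = 4.21793 × 10^-5 c.
0.000106974 − 4.21793 × 10^-5 ≈ 6.48 × 10^-5 c.

6.48 × 10^-5 c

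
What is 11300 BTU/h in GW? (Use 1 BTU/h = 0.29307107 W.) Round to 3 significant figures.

3.31 × 10^-6 gigawatts

1 BTU per hour = 2.93071 × 10^-10 GW.
Thus 11300 × 2.93071 × 10^-10 ≈ 3.31 × 10^-6 GW.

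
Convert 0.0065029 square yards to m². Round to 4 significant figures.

0.005437 square meters

1 square yard = 0.836127 square meters.
0.0065029 × 0.836127 ≈ 0.005437 m².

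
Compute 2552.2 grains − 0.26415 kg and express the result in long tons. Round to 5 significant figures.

-9.7210e-5 long ton

2552.2 gr = 0.000162768 long ton and 0.26415 kg = 0.000259978 long ton.
0.000162768 − 0.000259978 ≈ -9.7210e-5 long ton.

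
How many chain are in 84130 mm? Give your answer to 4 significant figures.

4.182 chain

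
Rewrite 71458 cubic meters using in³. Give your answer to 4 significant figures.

4.361 × 10^9 in³

1 m³ = 61023.7 in³.
Then 71458 × 61023.7 ≈ 4.361 × 10^9 in³.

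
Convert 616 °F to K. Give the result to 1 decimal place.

597.6 kelvins

K = (°F + 459.67) × 5/9.
Applying the formula gives 597.6 K.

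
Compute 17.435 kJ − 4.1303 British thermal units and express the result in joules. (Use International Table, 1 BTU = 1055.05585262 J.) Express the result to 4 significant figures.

13080 J

17.435 kJ = 17435.0 J and 4.1303 BTU = 4357.70 J.
17435.0 − 4357.70 ≈ 13080 J.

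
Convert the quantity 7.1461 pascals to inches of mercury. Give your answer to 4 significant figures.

0.002110 inHg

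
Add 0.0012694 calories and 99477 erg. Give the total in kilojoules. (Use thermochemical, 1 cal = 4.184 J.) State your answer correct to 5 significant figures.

0.0012694 cal = 5.31117e-6 kJ and 99477 erg = 9.94770e-6 kJ.
5.31117e-6 + 9.94770e-6 ≈ 1.5259e-5 kJ.

1.5259e-5 kJ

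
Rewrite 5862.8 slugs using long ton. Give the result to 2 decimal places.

1 slug = 0.0143634 long tons.
5862.8 × 0.0143634 ≈ 84.21 long ton.

84.21 long tons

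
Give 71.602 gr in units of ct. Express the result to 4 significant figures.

1 grain = 0.323995 carats.
So 71.602 × 0.323995 ≈ 23.20 ct.

23.20 ct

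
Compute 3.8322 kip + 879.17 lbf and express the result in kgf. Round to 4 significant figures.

3.8322 kip = 1738.26 kgf and 879.17 lbf = 398.785 kgf.
1738.26 + 398.785 ≈ 2137 kgf.

2137 kilograms-force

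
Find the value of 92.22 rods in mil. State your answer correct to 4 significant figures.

1.826 × 10^7 mils

1 rod = 198000 mils.
So 92.22 × 198000 ≈ 1.826 × 10^7 mil.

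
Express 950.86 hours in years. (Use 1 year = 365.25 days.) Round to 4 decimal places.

0.1085 yr

1 h = 0.000114077 yr.
So 950.86 × 0.000114077 ≈ 0.1085 yr.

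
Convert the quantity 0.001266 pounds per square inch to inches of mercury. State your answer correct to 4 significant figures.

1 pound per square inch = 2.03602 inches of mercury.
So 0.001266 × 2.03602 ≈ 0.002578 inHg.

0.002578 inHg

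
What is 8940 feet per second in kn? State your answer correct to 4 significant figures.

1 ft/s = 0.592484 knots.
Thus 8940 × 0.592484 ≈ 5297 kn.

5297 kn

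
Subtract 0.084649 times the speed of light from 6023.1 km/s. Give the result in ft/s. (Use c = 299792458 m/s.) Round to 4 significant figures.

6023.1 km/s = 1.97608e+7 ft/s and 0.084649 c = 8.32583e+7 ft/s.
1.97608e+7 − 8.32583e+7 ≈ -6.350e+7 ft/s.

-6.350e+7 ft/s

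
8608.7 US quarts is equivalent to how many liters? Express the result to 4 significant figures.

8147 L

1 US qt = 0.946353 L.
So 8608.7 × 0.946353 ≈ 8147 L.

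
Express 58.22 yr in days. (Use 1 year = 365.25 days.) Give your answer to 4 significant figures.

21260 d

1 yr = 365.250 days.
Thus 58.22 × 365.250 ≈ 21260 d.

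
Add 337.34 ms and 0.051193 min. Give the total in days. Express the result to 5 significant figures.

3.9455e-5 days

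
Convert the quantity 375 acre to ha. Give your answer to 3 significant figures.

152 ha

1 acre = 0.404686 hectares.
Thus 375 × 0.404686 ≈ 152 ha.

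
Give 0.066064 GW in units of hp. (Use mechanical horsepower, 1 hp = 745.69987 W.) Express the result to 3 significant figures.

1 gigawatt = 1.34102 × 10^6 hp.
0.066064 × 1.34102 × 10^6 ≈ 88600 hp.

88600 hp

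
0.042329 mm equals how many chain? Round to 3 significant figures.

1 mm = 4.97097e-5 chain.
So 0.042329 × 4.97097e-5 ≈ 2.10e-6 chain.

2.10e-6 chain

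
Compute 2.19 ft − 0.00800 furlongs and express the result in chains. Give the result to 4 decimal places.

-0.0468 chains

2.19 ft = 0.0331818 chain and 0.00800 furlong = 0.0800000 chain.
0.0331818 − 0.0800000 ≈ -0.0468 chain.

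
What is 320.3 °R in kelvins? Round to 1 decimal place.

177.9 K

°R = K × 9/5.
Applying the formula gives 177.9 K.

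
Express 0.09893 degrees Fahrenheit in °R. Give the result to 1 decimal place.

459.8 °R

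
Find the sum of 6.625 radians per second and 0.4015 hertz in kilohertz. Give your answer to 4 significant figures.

6.625 rad/s = 0.00105440 kHz and 0.4015 Hz = 0.000401500 kHz.
0.00105440 + 0.000401500 ≈ 0.001456 kHz.

0.001456 kHz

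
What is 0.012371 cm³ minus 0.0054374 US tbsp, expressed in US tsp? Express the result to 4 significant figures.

0.012371 cm³ = 0.00250988 US tsp and 0.0054374 US tbsp = 0.0163122 US tsp.
0.00250988 − 0.0163122 ≈ -0.01380 US tsp.

-0.01380 US tsp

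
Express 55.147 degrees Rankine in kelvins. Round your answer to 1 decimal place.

30.6 kelvins

°R = K × 9/5.
Applying the formula gives 30.6 K.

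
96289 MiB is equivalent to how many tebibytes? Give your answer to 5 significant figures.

1 mebibyte = 9.53674 × 10^-7 TiB.
So 96289 × 9.53674 × 10^-7 ≈ 0.091828 TiB.

0.091828 tebibytes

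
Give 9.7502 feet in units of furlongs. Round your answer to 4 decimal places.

1 ft = 0.00151515 furlongs.
Then 9.7502 × 0.00151515 ≈ 0.0148 furlong.

0.0148 furlongs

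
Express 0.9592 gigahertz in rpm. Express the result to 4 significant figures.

5.755e+10 revolutions per minute

1 gigahertz = 6.00000e+10 rpm.
So 0.9592 × 6.00000e+10 ≈ 5.755e+10 rpm.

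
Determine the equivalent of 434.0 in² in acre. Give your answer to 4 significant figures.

6.919e-5 acres

1 square inch = 1.59423e-7 acre.
434.0 × 1.59423e-7 ≈ 6.919e-5 acre.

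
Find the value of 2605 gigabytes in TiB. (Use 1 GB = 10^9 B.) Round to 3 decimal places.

2.369 tebibytes

1 GB = 0.000909495 TiB.
Then 2605 × 0.000909495 ≈ 2.369 TiB.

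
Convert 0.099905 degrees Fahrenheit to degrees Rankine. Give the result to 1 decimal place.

°R = °F + 459.67.
Applying the formula gives 459.8 °R.

459.8 °R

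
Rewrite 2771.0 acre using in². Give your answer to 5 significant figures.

1.7381e+10 square inches

1 acre = 6.27264e+6 square inches.
2771.0 × 6.27264e+6 ≈ 1.7381e+10 in².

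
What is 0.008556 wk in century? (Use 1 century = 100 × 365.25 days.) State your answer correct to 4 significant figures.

1.640 × 10^-6 centuries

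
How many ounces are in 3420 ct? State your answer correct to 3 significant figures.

24.1 ounces

1 ct = 0.00705479 ounces.
Thus 3420 × 0.00705479 ≈ 24.1 oz.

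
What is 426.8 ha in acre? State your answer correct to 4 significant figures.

1055 acre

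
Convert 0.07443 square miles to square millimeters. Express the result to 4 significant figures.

1.928 × 10^11 mm²

1 square mile = 2.58999 × 10^12 mm².
Then 0.07443 × 2.58999 × 10^12 ≈ 1.928 × 10^11 mm².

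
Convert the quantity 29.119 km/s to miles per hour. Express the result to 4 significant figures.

65140 miles per hour

1 km/s = 2236.94 mph.
29.119 × 2236.94 ≈ 65140 mph.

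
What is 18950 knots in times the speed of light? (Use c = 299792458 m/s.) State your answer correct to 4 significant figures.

3.252e-5 c

1 kn = 1.71600e-9 times the speed of light.
18950 × 1.71600e-9 ≈ 3.252e-5 c.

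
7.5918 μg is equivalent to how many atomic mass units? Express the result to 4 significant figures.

4.572e+18 u

1 microgram = 6.02214e+17 u.
Then 7.5918 × 6.02214e+17 ≈ 4.572e+18 u.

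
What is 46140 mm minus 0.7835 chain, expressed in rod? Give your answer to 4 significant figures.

6.040 rod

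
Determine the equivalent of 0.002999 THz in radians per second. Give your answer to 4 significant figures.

1.884e+10 rad/s

1 terahertz = 6.28319e+12 rad/s.
Then 0.002999 × 6.28319e+12 ≈ 1.884e+10 rad/s.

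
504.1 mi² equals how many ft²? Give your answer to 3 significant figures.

1 mi² = 2.78784 × 10^7 square feet.
504.1 × 2.78784 × 10^7 ≈ 1.41 × 10^10 ft².

1.41 × 10^10 ft²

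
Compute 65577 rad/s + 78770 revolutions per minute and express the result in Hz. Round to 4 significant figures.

11750 hertz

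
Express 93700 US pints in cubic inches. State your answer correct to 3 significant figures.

2.71e+6 in³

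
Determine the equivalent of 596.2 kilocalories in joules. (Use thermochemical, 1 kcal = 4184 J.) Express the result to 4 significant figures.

2.495 × 10^6 J

1 kcal = 4184.00 J.
Then 596.2 × 4184.00 ≈ 2.495 × 10^6 J.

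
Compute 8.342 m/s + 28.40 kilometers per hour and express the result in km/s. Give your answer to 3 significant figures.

8.342 m/s = 0.00834200 km/s and 28.40 km/h = 0.00788889 km/s.
0.00834200 + 0.00788889 ≈ 0.0162 km/s.

0.0162 km/s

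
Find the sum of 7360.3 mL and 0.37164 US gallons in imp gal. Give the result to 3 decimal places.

7360.3 mL = 1.61904 imp gal and 0.37164 US gal = 0.309455 imp gal.
1.61904 + 0.309455 ≈ 1.928 imp gal.

1.928 imp gal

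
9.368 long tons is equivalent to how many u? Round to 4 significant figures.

5.732 × 10^30 u

1 long ton = 6.11878 × 10^29 u.
9.368 × 6.11878 × 10^29 ≈ 5.732 × 10^30 u.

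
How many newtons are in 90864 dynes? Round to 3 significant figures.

0.909 N

1 dyne = 1.00000e-5 N.
90864 × 1.00000e-5 ≈ 0.909 N.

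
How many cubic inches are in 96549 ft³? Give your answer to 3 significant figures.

1 cubic foot = 1728.00 cubic inches.
Then 96549 × 1728.00 ≈ 1.67 × 10^8 in³.

1.67 × 10^8 in³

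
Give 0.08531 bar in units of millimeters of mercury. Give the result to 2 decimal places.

1 bar = 750.062 mmHg.
0.08531 × 750.062 ≈ 63.99 mmHg.

63.99 mmHg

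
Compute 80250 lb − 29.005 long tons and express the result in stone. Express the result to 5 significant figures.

1091.3 stone

80250 lb = 5732.14 st and 29.005 long ton = 4640.80 st.
5732.14 − 4640.80 ≈ 1091.3 st.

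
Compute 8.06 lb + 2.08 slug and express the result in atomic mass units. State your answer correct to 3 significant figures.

2.05 × 10^28 atomic mass units

8.06 lb = 2.20167 × 10^27 u and 2.08 slug = 1.82804 × 10^28 u.
2.20167 × 10^27 + 1.82804 × 10^28 ≈ 2.05 × 10^28 u.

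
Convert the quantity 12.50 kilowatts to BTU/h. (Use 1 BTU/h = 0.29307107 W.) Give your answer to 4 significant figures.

42650 BTU per hour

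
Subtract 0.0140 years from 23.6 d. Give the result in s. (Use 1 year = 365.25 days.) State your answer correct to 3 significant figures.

1.60e+6 s

23.6 d = 2.03904e+6 s and 0.0140 yr = 441806 s.
2.03904e+6 − 441806 ≈ 1.60e+6 s.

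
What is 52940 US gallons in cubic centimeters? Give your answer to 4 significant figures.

1 US gal = 3785.41 cm³.
52940 × 3785.41 ≈ 2.004e+8 cm³.

2.004e+8 cm³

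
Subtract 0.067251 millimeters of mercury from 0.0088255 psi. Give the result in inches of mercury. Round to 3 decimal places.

0.0088255 psi = 0.0179689 inHg and 0.067251 mmHg = 0.00264768 inHg.
0.0179689 − 0.00264768 ≈ 0.015 inHg.

0.015 inHg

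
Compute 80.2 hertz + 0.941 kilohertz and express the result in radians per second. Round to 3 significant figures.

80.2 Hz = 503.911 rad/s and 0.941 kHz = 5912.48 rad/s.
503.911 + 5912.48 ≈ 6420 rad/s.

6420 rad/s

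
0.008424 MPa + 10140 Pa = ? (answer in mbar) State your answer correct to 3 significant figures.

0.008424 MPa = 84.2400 mbar and 10140 Pa = 101.400 mbar.
84.2400 + 101.400 ≈ 186 mbar.

186 millibar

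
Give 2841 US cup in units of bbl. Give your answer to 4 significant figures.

1 US cup = 0.00148810 oil barrels.
Thus 2841 × 0.00148810 ≈ 4.228 bbl.

4.228 bbl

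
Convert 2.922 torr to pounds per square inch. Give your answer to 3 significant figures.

1 torr = 0.0193368 pounds per square inch.
2.922 × 0.0193368 ≈ 0.0565 psi.

0.0565 psi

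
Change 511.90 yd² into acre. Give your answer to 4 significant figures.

1 yd² = 0.000206612 acre.
Then 511.90 × 0.000206612 ≈ 0.1058 acre.

0.1058 acres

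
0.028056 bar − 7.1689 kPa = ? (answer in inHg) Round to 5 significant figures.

0.028056 bar = 0.828493 inHg and 7.1689 kPa = 2.11697 inHg.
0.828493 − 2.11697 ≈ -1.2885 inHg.

-1.2885 inches of mercury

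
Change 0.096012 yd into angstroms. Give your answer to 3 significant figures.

8.78 × 10^8 Å

1 yard = 9.14400 × 10^9 Å.
Thus 0.096012 × 9.14400 × 10^9 ≈ 8.78 × 10^8 Å.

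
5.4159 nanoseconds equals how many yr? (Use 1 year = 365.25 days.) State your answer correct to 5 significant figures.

1 ns = 3.16881 × 10^-17 yr.
Thus 5.4159 × 3.16881 × 10^-17 ≈ 1.7162 × 10^-16 yr.

1.7162 × 10^-16 years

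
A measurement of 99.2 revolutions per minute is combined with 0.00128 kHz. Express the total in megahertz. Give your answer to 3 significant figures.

99.2 rpm = 1.65333e-6 MHz and 0.00128 kHz = 1.28000e-6 MHz.
1.65333e-6 + 1.28000e-6 ≈ 2.93e-6 MHz.

2.93e-6 megahertz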